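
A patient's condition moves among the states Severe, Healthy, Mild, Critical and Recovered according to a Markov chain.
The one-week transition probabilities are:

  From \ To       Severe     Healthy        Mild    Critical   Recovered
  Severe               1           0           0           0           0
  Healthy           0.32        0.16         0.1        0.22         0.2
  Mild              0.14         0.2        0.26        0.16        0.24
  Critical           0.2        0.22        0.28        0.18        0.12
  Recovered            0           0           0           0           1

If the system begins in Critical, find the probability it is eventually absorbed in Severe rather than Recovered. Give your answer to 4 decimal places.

Let h(s) be the probability of absorption at Severe starting from transient state s. Then h(Severe) = 1 and h(Recovered) = 0. By first-step analysis:
h(Healthy) = 0.32·1 + 0.16·h(Healthy) + 0.1·h(Mild) + 0.22·h(Critical) + 0.2·0
h(Mild) = 0.14·1 + 0.2·h(Healthy) + 0.26·h(Mild) + 0.16·h(Critical) + 0.24·0
h(Critical) = 0.2·1 + 0.22·h(Healthy) + 0.28·h(Mild) + 0.18·h(Critical) + 0.12·0
Solving: h(Healthy) = 0.5834, h(Mild) = 0.4680, h(Critical) = 0.5602.
Starting from Critical, the probability is 0.5602.

0.5602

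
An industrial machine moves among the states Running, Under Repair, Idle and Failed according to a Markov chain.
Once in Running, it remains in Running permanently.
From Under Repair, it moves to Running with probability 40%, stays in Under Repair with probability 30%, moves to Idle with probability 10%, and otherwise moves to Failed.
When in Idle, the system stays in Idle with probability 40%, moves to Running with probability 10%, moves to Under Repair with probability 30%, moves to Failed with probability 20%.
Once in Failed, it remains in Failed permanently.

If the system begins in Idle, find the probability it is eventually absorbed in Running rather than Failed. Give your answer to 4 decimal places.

Let h(s) be the probability of absorption at Running starting from transient state s. Then h(Running) = 1 and h(Failed) = 0. By first-step analysis:
h(Under Repair) = 0.4·1 + 0.3·h(Under Repair) + 0.1·h(Idle) + 0.2·0
h(Idle) = 0.1·1 + 0.3·h(Under Repair) + 0.4·h(Idle) + 0.2·0
Solving: h(Under Repair) = 0.6410, h(Idle) = 0.4872.
Starting from Idle, the probability is 0.4872.

0.4872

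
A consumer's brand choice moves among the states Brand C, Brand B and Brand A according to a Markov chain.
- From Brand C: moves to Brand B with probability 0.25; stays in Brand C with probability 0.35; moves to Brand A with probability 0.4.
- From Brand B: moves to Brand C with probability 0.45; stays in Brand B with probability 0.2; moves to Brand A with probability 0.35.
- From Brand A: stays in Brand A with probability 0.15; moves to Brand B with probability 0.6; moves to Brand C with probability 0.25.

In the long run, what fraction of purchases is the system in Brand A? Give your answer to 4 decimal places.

0.3064

Let the stationary distribution be π with π = πP and π_1 + π_2 + π_3 = 1.
π_1 = 0.35·π_1 + 0.45·π_2 + 0.25·π_3
π_2 = 0.25·π_1 + 0.2·π_2 + 0.6·π_3
Solving with the normalization constraint gives π = (0.3534, 0.3402, 0.3064).
So the stationary probability of Brand A is 0.3064.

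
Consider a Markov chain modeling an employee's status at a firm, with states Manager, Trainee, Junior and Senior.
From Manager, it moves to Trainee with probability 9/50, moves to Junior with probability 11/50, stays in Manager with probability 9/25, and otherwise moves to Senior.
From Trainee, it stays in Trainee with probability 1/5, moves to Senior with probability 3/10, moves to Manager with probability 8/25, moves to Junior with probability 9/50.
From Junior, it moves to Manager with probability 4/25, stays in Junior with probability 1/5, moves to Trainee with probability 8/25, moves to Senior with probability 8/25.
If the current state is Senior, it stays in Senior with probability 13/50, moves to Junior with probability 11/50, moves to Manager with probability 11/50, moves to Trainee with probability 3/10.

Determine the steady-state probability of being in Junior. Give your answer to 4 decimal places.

Let the stationary distribution be π with π = πP and π_1 + π_2 + π_3 + π_4 = 1.
π_1 = 0.36·π_1 + 0.32·π_2 + 0.16·π_3 + 0.22·π_4
π_2 = 0.18·π_1 + 0.2·π_2 + 0.32·π_3 + 0.3·π_4
π_3 = 0.22·π_1 + 0.18·π_2 + 0.2·π_3 + 0.22·π_4
Solving with the normalization constraint gives π = (0.2702, 0.2470, 0.2060, 0.2768).
So the stationary probability of Junior is 0.2060.

0.2060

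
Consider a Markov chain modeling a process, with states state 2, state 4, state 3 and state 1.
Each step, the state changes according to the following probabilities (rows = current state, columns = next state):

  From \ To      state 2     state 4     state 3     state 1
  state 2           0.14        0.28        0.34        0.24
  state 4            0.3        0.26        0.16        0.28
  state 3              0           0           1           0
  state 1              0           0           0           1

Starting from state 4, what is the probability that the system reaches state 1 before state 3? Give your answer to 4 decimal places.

Let h(s) be the probability of absorption at state 1 starting from transient state s. Then h(state 1) = 1 and h(state 3) = 0. By first-step analysis:
h(state 2) = 0.14·h(state 2) + 0.28·h(state 4) + 0.34·0 + 0.24·1
h(state 4) = 0.3·h(state 2) + 0.26·h(state 4) + 0.16·0 + 0.28·1
Solving: h(state 2) = 0.4634, h(state 4) = 0.5663.
Starting from state 4, the probability is 0.5663.

0.5663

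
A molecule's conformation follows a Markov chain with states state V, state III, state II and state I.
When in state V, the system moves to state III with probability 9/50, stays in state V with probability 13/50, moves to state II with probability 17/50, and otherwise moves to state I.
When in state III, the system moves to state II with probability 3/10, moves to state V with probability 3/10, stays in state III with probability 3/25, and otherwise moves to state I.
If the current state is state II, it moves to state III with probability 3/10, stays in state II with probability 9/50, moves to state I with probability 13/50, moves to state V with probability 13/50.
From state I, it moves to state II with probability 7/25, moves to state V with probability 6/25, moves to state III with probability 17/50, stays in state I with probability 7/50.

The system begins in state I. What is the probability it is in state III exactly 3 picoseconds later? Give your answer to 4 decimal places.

0.2383

Propagate the distribution vector 3 picoseconds from state I.
After 0 picoseconds: (0.0000, 0.0000, 0.0000, 1.0000)
After 1 picosecond: (0.2400, 0.3400, 0.2800, 0.1400)
After 2 picoseconds: (0.2708, 0.2156, 0.2732, 0.2404)
After 3 picoseconds: (0.2638, 0.2383, 0.2732, 0.2246)
P(in state III after 3 picoseconds) = 0.2383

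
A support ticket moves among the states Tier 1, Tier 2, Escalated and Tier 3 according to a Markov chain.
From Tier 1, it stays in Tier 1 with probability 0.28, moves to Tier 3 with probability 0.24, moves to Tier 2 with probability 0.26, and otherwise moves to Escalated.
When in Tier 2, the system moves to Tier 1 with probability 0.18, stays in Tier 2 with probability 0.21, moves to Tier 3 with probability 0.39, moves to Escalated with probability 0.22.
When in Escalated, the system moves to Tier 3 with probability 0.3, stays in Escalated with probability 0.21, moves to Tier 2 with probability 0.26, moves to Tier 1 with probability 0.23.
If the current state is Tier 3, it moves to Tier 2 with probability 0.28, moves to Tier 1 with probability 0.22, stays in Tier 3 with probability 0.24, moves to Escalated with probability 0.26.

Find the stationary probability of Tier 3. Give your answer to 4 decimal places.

0.2917

Let the stationary distribution be π with π = πP and π_1 + π_2 + π_3 + π_4 = 1.
π_1 = 0.28·π_1 + 0.18·π_2 + 0.23·π_3 + 0.22·π_4
π_2 = 0.26·π_1 + 0.21·π_2 + 0.26·π_3 + 0.28·π_4
π_3 = 0.22·π_1 + 0.22·π_2 + 0.21·π_3 + 0.26·π_4
Solving with the normalization constraint gives π = (0.2257, 0.2532, 0.2294, 0.2917).
So the stationary probability of Tier 3 is 0.2917.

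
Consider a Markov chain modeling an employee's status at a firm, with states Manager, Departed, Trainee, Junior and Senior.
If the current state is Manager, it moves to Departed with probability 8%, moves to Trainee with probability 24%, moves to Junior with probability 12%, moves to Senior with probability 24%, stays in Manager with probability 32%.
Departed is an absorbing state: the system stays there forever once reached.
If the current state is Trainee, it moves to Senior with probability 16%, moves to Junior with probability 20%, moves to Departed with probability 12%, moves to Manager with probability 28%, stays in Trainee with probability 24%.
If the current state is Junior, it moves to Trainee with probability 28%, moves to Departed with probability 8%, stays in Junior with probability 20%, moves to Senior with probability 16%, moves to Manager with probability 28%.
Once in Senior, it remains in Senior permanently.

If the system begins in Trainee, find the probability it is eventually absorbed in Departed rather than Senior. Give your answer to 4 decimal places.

0.3558

Let h(s) be the probability of absorption at Departed starting from transient state s. Then h(Departed) = 1 and h(Senior) = 0. By first-step analysis:
h(Manager) = 0.32·h(Manager) + 0.08·1 + 0.24·h(Trainee) + 0.12·h(Junior) + 0.24·0
h(Trainee) = 0.28·h(Manager) + 0.12·1 + 0.24·h(Trainee) + 0.2·h(Junior) + 0.16·0
h(Junior) = 0.28·h(Manager) + 0.08·1 + 0.28·h(Trainee) + 0.2·h(Junior) + 0.16·0
Solving: h(Manager) = 0.3015, h(Trainee) = 0.3558, h(Junior) = 0.3301.
Starting from Trainee, the probability is 0.3558.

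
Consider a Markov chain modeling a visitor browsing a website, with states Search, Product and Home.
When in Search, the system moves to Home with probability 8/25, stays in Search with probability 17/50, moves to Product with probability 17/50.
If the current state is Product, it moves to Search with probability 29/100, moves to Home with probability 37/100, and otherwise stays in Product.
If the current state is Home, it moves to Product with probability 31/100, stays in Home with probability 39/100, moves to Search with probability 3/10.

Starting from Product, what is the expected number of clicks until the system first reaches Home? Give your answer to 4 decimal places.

Let t(s) be the expected number of clicks to first reach Home from state s, with t(Home) = 0. Conditioning on the first click:
t(Search) = 1 + 0.34·t(Search) + 0.34·t(Product)
t(Product) = 1 + 0.29·t(Search) + 0.34·t(Product)
Solving: t(Search) = 2.9674, t(Product) = 2.8190.
Expected clicks from Product to Home: 2.8190.

2.8190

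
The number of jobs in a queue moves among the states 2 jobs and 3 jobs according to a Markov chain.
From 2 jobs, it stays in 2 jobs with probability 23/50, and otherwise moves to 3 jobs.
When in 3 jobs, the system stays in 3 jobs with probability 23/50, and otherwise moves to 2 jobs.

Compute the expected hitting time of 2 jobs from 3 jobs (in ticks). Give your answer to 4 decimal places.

1.8519

Let t(s) be the expected number of ticks to first reach 2 jobs from state s, with t(2 jobs) = 0. Conditioning on the first tick:
t(3 jobs) = 1 + 0.46·t(3 jobs)
Solving: t(3 jobs) = 1.8519.
Expected ticks from 3 jobs to 2 jobs: 1.8519.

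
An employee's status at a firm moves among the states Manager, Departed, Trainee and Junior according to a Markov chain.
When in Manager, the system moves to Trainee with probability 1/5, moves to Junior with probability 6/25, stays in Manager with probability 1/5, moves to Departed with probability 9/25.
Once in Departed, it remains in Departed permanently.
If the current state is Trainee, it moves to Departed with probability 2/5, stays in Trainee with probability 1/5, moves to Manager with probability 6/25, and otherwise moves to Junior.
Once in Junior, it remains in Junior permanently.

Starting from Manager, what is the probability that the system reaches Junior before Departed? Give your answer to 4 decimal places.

Let h(s) be the probability of absorption at Junior starting from transient state s. Then h(Junior) = 1 and h(Departed) = 0. By first-step analysis:
h(Manager) = 0.2·h(Manager) + 0.36·0 + 0.2·h(Trainee) + 0.24·1
h(Trainee) = 0.24·h(Manager) + 0.4·0 + 0.2·h(Trainee) + 0.16·1
Solving: h(Manager) = 0.3784, h(Trainee) = 0.3135.
Starting from Manager, the probability is 0.3784.

0.3784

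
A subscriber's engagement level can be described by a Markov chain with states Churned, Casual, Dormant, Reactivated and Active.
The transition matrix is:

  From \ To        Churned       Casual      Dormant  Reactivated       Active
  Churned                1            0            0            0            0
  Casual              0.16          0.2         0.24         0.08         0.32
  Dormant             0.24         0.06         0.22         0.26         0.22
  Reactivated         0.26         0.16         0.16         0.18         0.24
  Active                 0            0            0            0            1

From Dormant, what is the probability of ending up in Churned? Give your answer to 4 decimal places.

Let h(s) be the probability of absorption at Churned starting from transient state s. Then h(Churned) = 1 and h(Active) = 0. By first-step analysis:
h(Casual) = 0.16·1 + 0.2·h(Casual) + 0.24·h(Dormant) + 0.08·h(Reactivated) + 0.32·0
h(Dormant) = 0.24·1 + 0.06·h(Casual) + 0.22·h(Dormant) + 0.26·h(Reactivated) + 0.22·0
h(Reactivated) = 0.26·1 + 0.16·h(Casual) + 0.16·h(Dormant) + 0.18·h(Reactivated) + 0.24·0
Solving: h(Casual) = 0.4002, h(Dormant) = 0.5029, h(Reactivated) = 0.4933.
Starting from Dormant, the probability is 0.5029.

0.5029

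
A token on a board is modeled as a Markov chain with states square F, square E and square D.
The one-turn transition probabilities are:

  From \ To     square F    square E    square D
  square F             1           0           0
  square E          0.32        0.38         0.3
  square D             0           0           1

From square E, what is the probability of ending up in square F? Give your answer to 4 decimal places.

Let h(s) be the probability of absorption at square F starting from transient state s. Then h(square F) = 1 and h(square D) = 0. By first-step analysis:
h(square E) = 0.32·1 + 0.38·h(square E) + 0.3·0
Solving: h(square E) = 0.5161.
Starting from square E, the probability is 0.5161.

0.5161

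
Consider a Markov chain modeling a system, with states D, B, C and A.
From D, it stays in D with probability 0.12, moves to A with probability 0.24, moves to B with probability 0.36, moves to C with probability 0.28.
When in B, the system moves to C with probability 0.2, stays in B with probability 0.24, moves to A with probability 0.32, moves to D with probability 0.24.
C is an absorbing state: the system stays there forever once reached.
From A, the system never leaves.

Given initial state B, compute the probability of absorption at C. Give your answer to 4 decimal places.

0.4176

Let h(s) be the probability of absorption at C starting from transient state s. Then h(C) = 1 and h(A) = 0. By first-step analysis:
h(D) = 0.12·h(D) + 0.36·h(B) + 0.28·1 + 0.24·0
h(B) = 0.24·h(D) + 0.24·h(B) + 0.2·1 + 0.32·0
Solving: h(D) = 0.4890, h(B) = 0.4176.
Starting from B, the probability is 0.4176.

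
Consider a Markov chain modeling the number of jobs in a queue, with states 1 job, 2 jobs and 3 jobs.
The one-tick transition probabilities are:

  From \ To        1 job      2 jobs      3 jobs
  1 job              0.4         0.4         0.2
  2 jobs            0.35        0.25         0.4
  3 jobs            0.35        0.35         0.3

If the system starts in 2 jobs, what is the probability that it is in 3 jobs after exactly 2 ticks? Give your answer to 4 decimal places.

Sum over the intermediate state after 1 tick:
P = P(2 jobs→1 job)·P(1 job→3 jobs) + P(2 jobs→2 jobs)·P(2 jobs→3 jobs) + P(2 jobs→3 jobs)·P(3 jobs→3 jobs)
  = 0.35×0.2 + 0.25×0.4 + 0.4×0.3
  = 0.0700 + 0.1000 + 0.1200 = 0.2900

0.2900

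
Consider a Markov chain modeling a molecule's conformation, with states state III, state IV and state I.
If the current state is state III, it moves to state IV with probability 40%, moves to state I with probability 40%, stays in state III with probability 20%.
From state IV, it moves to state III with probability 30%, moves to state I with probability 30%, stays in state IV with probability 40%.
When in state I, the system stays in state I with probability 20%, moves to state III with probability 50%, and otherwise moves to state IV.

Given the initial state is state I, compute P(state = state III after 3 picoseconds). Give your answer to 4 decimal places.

0.3370

Propagate the distribution vector 3 picoseconds from state I.
After 0 picoseconds: (0.0000, 0.0000, 1.0000)
After 1 picosecond: (0.5000, 0.3000, 0.2000)
After 2 picoseconds: (0.2900, 0.3800, 0.3300)
After 3 picoseconds: (0.3370, 0.3670, 0.2960)
P(in state III after 3 picoseconds) = 0.3370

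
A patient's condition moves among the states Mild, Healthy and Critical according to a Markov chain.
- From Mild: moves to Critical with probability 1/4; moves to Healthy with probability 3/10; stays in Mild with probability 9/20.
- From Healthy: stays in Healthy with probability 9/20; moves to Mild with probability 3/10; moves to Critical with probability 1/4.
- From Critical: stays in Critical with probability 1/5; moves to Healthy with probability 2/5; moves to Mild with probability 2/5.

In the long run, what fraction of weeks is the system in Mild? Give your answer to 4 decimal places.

Let the stationary distribution be π with π = πP and π_1 + π_2 + π_3 = 1.
π_1 = 0.45·π_1 + 0.3·π_2 + 0.4·π_3
π_2 = 0.3·π_1 + 0.45·π_2 + 0.4·π_3
Solving with the normalization constraint gives π = (0.3810, 0.3810, 0.2381).
So the stationary probability of Mild is 0.3810.

0.3810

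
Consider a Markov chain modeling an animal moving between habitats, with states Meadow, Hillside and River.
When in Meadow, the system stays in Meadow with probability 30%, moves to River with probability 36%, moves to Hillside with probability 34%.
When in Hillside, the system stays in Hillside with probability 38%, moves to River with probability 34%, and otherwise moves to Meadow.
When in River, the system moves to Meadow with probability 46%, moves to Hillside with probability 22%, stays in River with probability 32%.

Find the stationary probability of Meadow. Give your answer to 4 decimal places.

Let the stationary distribution be π with π = πP and π_1 + π_2 + π_3 = 1.
π_1 = 0.3·π_1 + 0.28·π_2 + 0.46·π_3
π_2 = 0.34·π_1 + 0.38·π_2 + 0.22·π_3
Solving with the normalization constraint gives π = (0.3482, 0.3116, 0.3402).
So the stationary probability of Meadow is 0.3482.

0.3482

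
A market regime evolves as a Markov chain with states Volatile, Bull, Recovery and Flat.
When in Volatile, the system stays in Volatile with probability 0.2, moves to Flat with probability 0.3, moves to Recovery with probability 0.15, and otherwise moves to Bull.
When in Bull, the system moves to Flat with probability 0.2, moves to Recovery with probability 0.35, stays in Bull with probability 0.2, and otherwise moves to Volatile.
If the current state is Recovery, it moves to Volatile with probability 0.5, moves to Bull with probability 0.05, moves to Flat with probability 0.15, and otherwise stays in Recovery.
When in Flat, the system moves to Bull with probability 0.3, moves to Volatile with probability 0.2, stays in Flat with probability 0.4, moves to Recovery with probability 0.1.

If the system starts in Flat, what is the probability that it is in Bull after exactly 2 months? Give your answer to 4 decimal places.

Propagate the distribution vector 2 months from Flat.
After 0 months: (0.0000, 0.0000, 0.0000, 1.0000)
After 1 month: (0.2000, 0.3000, 0.1000, 0.4000)
After 2 months: (0.2450, 0.2550, 0.2050, 0.2950)
P(in Bull after 2 months) = 0.2550

0.2550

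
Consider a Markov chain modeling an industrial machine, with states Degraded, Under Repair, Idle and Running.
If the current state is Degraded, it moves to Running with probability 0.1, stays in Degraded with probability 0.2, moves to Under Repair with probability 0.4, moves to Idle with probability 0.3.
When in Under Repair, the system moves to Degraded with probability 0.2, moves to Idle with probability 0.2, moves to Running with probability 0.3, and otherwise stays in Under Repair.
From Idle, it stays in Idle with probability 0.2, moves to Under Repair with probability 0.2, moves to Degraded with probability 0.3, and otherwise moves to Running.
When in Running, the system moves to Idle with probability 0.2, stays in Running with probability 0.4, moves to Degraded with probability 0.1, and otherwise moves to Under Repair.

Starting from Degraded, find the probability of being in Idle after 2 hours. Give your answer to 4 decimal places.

0.2200

Propagate the distribution vector 2 hours from Degraded.
After 0 hours: (1.0000, 0.0000, 0.0000, 0.0000)
After 1 hour: (0.2000, 0.4000, 0.3000, 0.1000)
After 2 hours: (0.2200, 0.2900, 0.2200, 0.2700)
P(in Idle after 2 hours) = 0.2200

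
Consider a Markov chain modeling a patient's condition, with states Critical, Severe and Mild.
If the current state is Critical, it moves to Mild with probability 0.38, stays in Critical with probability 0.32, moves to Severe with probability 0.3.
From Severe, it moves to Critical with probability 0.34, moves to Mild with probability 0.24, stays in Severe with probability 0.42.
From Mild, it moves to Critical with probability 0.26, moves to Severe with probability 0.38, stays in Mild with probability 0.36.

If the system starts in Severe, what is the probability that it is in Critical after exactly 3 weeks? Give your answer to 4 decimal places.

0.3084

Propagate the distribution vector 3 weeks from Severe.
After 0 weeks: (0.0000, 1.0000, 0.0000)
After 1 week: (0.3400, 0.4200, 0.2400)
After 2 weeks: (0.3140, 0.3696, 0.3164)
After 3 weeks: (0.3084, 0.3697, 0.3219)
P(in Critical after 3 weeks) = 0.3084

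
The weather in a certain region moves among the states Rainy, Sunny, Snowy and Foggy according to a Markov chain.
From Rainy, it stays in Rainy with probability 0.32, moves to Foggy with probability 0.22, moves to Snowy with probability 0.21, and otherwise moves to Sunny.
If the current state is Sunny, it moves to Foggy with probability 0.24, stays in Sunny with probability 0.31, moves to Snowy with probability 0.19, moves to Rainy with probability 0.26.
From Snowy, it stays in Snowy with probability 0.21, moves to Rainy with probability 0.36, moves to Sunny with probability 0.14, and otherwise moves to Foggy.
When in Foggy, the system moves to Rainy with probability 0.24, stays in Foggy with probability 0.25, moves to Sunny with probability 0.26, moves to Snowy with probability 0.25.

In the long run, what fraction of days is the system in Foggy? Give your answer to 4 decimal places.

0.2473

Let the stationary distribution be π with π = πP and π_1 + π_2 + π_3 + π_4 = 1.
π_1 = 0.32·π_1 + 0.26·π_2 + 0.36·π_3 + 0.24·π_4
π_2 = 0.25·π_1 + 0.31·π_2 + 0.14·π_3 + 0.26·π_4
π_3 = 0.21·π_1 + 0.19·π_2 + 0.21·π_3 + 0.25·π_4
Solving with the normalization constraint gives π = (0.2942, 0.2434, 0.2150, 0.2473).
So the stationary probability of Foggy is 0.2473.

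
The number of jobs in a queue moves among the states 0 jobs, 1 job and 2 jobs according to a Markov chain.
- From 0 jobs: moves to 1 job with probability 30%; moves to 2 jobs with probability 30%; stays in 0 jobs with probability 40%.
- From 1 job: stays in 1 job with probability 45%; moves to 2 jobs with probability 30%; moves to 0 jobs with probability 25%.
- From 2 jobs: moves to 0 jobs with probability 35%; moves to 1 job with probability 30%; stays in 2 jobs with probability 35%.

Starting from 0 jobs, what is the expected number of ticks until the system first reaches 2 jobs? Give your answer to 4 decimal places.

Let t(s) be the expected number of ticks to first reach 2 jobs from state s, with t(2 jobs) = 0. Conditioning on the first tick:
t(0 jobs) = 1 + 0.4·t(0 jobs) + 0.3·t(1 job)
t(1 job) = 1 + 0.25·t(0 jobs) + 0.45·t(1 job)
Solving: t(0 jobs) = 3.3333, t(1 job) = 3.3333.
Expected ticks from 0 jobs to 2 jobs: 3.3333.

3.3333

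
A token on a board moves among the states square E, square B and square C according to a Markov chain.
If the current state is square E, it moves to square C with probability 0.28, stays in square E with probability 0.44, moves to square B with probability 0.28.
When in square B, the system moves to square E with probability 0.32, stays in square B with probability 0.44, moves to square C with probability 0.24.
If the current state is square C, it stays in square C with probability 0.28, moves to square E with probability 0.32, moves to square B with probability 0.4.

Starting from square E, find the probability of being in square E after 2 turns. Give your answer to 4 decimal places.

Sum over the intermediate state after 1 turn:
P = P(square E→square E)·P(square E→square E) + P(square E→square B)·P(square B→square E) + P(square E→square C)·P(square C→square E)
  = 0.44×0.44 + 0.28×0.32 + 0.28×0.32
  = 0.1936 + 0.0896 + 0.0896 = 0.3728

0.3728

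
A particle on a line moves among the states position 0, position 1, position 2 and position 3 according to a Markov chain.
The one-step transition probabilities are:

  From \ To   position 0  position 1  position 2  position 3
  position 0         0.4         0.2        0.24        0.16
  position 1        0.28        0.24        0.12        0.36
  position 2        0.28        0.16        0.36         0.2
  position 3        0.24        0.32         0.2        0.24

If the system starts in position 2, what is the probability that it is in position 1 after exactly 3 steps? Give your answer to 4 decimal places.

Propagate the distribution vector 3 steps from position 2.
After 0 steps: (0.0000, 0.0000, 1.0000, 0.0000)
After 1 step: (0.2800, 0.1600, 0.3600, 0.2000)
After 2 steps: (0.3056, 0.2160, 0.2560, 0.2224)
After 3 steps: (0.3078, 0.2251, 0.2359, 0.2312)
P(in position 1 after 3 steps) = 0.2251

0.2251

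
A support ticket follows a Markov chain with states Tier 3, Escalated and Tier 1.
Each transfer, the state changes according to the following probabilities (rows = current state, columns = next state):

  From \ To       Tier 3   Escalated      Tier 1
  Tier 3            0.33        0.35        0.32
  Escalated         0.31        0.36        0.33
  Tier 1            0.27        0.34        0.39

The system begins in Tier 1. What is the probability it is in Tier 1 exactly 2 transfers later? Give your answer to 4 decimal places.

Sum over the intermediate state after 1 transfer:
P = P(Tier 1→Tier 3)·P(Tier 3→Tier 1) + P(Tier 1→Escalated)·P(Escalated→Tier 1) + P(Tier 1→Tier 1)·P(Tier 1→Tier 1)
  = 0.27×0.32 + 0.34×0.33 + 0.39×0.39
  = 0.0864 + 0.1122 + 0.1521 = 0.3507

0.3507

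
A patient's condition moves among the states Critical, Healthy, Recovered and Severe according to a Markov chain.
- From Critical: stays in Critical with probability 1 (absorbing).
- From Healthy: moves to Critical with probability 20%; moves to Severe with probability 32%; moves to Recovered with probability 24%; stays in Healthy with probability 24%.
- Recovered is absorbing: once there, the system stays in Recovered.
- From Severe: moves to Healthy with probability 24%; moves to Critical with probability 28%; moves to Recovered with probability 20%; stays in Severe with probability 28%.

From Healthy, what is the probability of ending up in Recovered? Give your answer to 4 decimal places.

Let h(s) be the probability of absorption at Recovered starting from transient state s. Then h(Recovered) = 1 and h(Critical) = 0. By first-step analysis:
h(Healthy) = 0.2·0 + 0.24·h(Healthy) + 0.24·1 + 0.32·h(Severe)
h(Severe) = 0.28·0 + 0.24·h(Healthy) + 0.2·1 + 0.28·h(Severe)
Solving: h(Healthy) = 0.5034, h(Severe) = 0.4456.
Starting from Healthy, the probability is 0.5034.

0.5034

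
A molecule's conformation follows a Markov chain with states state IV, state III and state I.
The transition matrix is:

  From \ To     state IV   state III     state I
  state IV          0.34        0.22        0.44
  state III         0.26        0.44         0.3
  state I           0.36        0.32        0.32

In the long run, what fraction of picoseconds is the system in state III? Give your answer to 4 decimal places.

0.3272

Let the stationary distribution be π with π = πP and π_1 + π_2 + π_3 = 1.
π_1 = 0.34·π_1 + 0.26·π_2 + 0.36·π_3
π_2 = 0.22·π_1 + 0.44·π_2 + 0.32·π_3
Solving with the normalization constraint gives π = (0.3209, 0.3272, 0.3520).
So the stationary probability of state III is 0.3272.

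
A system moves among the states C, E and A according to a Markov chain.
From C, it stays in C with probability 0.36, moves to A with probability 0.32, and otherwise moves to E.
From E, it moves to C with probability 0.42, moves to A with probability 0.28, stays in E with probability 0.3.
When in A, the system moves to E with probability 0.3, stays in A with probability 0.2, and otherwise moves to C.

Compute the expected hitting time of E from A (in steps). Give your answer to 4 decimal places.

Let t(s) be the expected number of steps to first reach E from state s, with t(E) = 0. Conditioning on the first step:
t(C) = 1 + 0.36·t(C) + 0.32·t(A)
t(A) = 1 + 0.5·t(C) + 0.2·t(A)
Solving: t(C) = 3.1818, t(A) = 3.2386.
Expected steps from A to E: 3.2386.

3.2386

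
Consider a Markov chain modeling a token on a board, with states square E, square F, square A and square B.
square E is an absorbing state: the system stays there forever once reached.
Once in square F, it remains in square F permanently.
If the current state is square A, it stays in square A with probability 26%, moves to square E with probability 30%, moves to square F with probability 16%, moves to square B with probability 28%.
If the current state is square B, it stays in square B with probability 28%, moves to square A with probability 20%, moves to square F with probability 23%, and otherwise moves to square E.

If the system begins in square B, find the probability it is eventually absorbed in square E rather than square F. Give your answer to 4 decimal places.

Let h(s) be the probability of absorption at square E starting from transient state s. Then h(square E) = 1 and h(square F) = 0. By first-step analysis:
h(square A) = 0.3·1 + 0.16·0 + 0.26·h(square A) + 0.28·h(square B)
h(square B) = 0.29·1 + 0.23·0 + 0.2·h(square A) + 0.28·h(square B)
Solving: h(square A) = 0.6233, h(square B) = 0.5759.
Starting from square B, the probability is 0.5759.

0.5759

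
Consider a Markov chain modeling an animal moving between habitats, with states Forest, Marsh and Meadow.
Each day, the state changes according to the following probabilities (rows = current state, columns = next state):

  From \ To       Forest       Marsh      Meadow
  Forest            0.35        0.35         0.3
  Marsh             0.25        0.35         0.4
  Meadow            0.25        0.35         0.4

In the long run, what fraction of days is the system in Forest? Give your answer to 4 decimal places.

Let the stationary distribution be π with π = πP and π_1 + π_2 + π_3 = 1.
π_1 = 0.35·π_1 + 0.25·π_2 + 0.25·π_3
π_2 = 0.35·π_1 + 0.35·π_2 + 0.35·π_3
Solving with the normalization constraint gives π = (0.2778, 0.3500, 0.3722).
So the stationary probability of Forest is 0.2778.

0.2778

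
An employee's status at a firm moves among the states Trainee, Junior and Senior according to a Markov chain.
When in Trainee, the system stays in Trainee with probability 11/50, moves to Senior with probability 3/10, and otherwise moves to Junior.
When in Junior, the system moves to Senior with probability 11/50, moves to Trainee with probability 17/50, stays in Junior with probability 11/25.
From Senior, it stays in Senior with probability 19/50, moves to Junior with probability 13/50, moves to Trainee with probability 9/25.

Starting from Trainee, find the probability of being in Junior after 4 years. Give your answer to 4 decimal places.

Propagate the distribution vector 4 years from Trainee.
After 0 years: (1.0000, 0.0000, 0.0000)
After 1 year: (0.2200, 0.4800, 0.3000)
After 2 years: (0.3196, 0.3948, 0.2856)
After 3 years: (0.3074, 0.4014, 0.2913)
After 4 years: (0.3089, 0.3999, 0.2912)
P(in Junior after 4 years) = 0.3999

0.3999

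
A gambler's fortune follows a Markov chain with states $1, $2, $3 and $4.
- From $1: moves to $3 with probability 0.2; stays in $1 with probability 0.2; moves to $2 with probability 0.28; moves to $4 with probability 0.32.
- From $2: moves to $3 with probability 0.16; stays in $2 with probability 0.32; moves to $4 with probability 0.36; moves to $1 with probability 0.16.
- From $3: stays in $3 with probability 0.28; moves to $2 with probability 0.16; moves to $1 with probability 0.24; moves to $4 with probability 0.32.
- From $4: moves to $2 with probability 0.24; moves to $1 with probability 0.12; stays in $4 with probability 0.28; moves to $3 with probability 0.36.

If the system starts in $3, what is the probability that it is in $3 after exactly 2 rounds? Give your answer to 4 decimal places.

0.2672

Propagate the distribution vector 2 rounds from $3.
After 0 rounds: (0.0000, 0.0000, 1.0000, 0.0000)
After 1 round: (0.2400, 0.1600, 0.2800, 0.3200)
After 2 rounds: (0.1792, 0.2400, 0.2672, 0.3136)
P(in $3 after 2 rounds) = 0.2672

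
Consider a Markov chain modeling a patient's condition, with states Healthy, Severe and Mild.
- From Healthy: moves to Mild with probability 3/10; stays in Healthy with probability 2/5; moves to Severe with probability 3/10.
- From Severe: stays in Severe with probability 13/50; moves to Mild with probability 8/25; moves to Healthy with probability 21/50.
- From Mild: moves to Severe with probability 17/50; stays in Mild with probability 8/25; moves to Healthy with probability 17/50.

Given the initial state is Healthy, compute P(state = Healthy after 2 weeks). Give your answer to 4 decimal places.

Sum over the intermediate state after 1 week:
P = P(Healthy→Healthy)·P(Healthy→Healthy) + P(Healthy→Severe)·P(Severe→Healthy) + P(Healthy→Mild)·P(Mild→Healthy)
  = 0.4×0.4 + 0.3×0.42 + 0.3×0.34
  = 0.1600 + 0.1260 + 0.1020 = 0.3880

0.3880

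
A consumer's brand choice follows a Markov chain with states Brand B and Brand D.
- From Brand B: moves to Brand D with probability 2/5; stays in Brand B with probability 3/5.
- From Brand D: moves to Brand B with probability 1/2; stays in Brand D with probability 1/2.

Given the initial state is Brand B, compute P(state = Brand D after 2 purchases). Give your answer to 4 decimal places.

0.4400

Sum over the intermediate state after 1 purchase:
P = P(Brand B→Brand B)·P(Brand B→Brand D) + P(Brand B→Brand D)·P(Brand D→Brand D)
  = 0.6×0.4 + 0.4×0.5
  = 0.2400 + 0.2000 = 0.4400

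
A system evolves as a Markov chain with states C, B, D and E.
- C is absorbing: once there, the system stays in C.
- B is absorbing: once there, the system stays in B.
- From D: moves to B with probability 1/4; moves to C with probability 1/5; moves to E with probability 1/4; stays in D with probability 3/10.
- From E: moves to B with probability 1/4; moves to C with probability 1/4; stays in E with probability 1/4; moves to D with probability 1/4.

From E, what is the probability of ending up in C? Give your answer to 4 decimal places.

Let h(s) be the probability of absorption at C starting from transient state s. Then h(C) = 1 and h(B) = 0. By first-step analysis:
h(D) = 0.2·1 + 0.25·0 + 0.3·h(D) + 0.25·h(E)
h(E) = 0.25·1 + 0.25·0 + 0.25·h(D) + 0.25·h(E)
Solving: h(D) = 0.4595, h(E) = 0.4865.
Starting from E, the probability is 0.4865.

0.4865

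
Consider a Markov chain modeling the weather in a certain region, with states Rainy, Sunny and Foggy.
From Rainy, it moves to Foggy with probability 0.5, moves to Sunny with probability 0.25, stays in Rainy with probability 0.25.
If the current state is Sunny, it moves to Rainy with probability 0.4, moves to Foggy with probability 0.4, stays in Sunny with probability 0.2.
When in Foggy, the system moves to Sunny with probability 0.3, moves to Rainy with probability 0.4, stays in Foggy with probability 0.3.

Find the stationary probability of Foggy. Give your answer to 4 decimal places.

0.3953

Let the stationary distribution be π with π = πP and π_1 + π_2 + π_3 = 1.
π_1 = 0.25·π_1 + 0.4·π_2 + 0.4·π_3
π_2 = 0.25·π_1 + 0.2·π_2 + 0.3·π_3
Solving with the normalization constraint gives π = (0.3478, 0.2569, 0.3953).
So the stationary probability of Foggy is 0.3953.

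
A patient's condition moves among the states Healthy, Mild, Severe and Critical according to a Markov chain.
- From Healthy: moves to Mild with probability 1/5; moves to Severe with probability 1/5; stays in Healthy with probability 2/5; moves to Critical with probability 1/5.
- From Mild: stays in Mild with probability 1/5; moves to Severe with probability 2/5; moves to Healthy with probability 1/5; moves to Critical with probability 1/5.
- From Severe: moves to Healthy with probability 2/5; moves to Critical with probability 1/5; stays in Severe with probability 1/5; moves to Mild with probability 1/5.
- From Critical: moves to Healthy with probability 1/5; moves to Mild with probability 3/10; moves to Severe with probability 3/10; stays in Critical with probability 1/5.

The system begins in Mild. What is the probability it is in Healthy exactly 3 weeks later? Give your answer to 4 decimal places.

Propagate the distribution vector 3 weeks from Mild.
After 0 weeks: (0.0000, 1.0000, 0.0000, 0.0000)
After 1 week: (0.2000, 0.2000, 0.4000, 0.2000)
After 2 weeks: (0.3200, 0.2200, 0.2600, 0.2000)
After 3 weeks: (0.3160, 0.2200, 0.2640, 0.2000)
P(in Healthy after 3 weeks) = 0.3160

0.3160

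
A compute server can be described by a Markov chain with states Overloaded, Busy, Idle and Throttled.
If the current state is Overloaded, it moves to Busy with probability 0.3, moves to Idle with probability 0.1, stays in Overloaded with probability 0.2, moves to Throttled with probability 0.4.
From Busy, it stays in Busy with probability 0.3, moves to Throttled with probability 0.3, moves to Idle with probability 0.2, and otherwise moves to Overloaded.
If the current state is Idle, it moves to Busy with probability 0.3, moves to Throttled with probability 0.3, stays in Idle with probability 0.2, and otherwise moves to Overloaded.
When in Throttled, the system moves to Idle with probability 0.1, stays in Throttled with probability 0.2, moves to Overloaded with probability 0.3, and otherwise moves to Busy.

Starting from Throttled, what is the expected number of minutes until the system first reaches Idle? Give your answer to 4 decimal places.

Let t(s) be the expected number of minutes to first reach Idle from state s, with t(Idle) = 0. Conditioning on the first minute:
t(Overloaded) = 1 + 0.2·t(Overloaded) + 0.3·t(Busy) + 0.4·t(Throttled)
t(Busy) = 1 + 0.2·t(Overloaded) + 0.3·t(Busy) + 0.3·t(Throttled)
t(Throttled) = 1 + 0.3·t(Overloaded) + 0.4·t(Busy) + 0.2·t(Throttled)
Solving: t(Overloaded) = 7.5155, t(Busy) = 6.7702, t(Throttled) = 7.4534.
Expected minutes from Throttled to Idle: 7.4534.

7.4534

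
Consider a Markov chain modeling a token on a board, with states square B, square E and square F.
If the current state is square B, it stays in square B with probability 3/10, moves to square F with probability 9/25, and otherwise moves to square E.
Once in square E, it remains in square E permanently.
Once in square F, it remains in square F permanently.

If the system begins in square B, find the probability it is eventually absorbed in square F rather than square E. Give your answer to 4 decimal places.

Let h(s) be the probability of absorption at square F starting from transient state s. Then h(square F) = 1 and h(square E) = 0. By first-step analysis:
h(square B) = 0.3·h(square B) + 0.34·0 + 0.36·1
Solving: h(square B) = 0.5143.
Starting from square B, the probability is 0.5143.

0.5143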